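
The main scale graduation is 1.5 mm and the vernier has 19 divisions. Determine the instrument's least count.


LC = MSD / n_div
= 1.5 / 19
= 0.0789

0.0789


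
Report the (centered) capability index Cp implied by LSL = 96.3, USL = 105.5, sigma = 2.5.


Cp = (USL - LSL) / (6 * sigma)
= (105.5 - 96.3) / (6 * 2.5)
= 9.2000 / 15.0000
= 0.6133

0.6133


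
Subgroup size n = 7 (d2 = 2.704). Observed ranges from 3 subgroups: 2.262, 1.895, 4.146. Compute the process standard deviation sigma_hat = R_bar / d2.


R_bar = (2.262 + 1.895 + 4.146) / 3
R_bar = 8.303 / 3 = 2.7676667
sigma_hat = R_bar / d2 = 2.7676667 / 2.704 = 1.0235

1.0235


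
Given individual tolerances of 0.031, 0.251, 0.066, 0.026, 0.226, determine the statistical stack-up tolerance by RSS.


RSS = sqrt(0.031^2 + 0.251^2 + 0.066^2 + 0.026^2 + 0.226^2)
= sqrt(0.12007)
= 0.3465

0.3465


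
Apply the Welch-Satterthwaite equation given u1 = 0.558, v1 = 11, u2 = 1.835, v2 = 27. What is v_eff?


uc = sqrt(u1^2 + u2^2) = sqrt(0.558^2 + 1.835^2) = 1.9179648
v_eff = uc^4 / (u1^4/v1 + u2^4/v2)
= 1.9179648^4 / (0.558^4/11 + 1.835^4/27)
= 13.532017 / 0.4287469
v_eff = 31.5618

31.5618


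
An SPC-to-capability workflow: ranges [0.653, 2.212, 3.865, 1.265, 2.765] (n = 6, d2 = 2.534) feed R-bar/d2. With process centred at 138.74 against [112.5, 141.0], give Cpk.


R_bar = (0.653 + 2.212 + 3.865 + 1.265 + 2.765) / 5 = 2.152
sigma = R_bar / d2 = 2.152 / 2.534 = 0.8492502
Cp = (USL - LSL)/(6*sigma) = (141.0 - 112.5)/(6*0.8492502) = 5.5932
Cpu = (141.0 - 138.74)/(3*0.8492502) = 0.8871
Cpl = (138.74 - 112.5)/(3*0.8492502) = 10.2993
Cpk = min(Cpu, Cpl) = 0.8871

0.8871


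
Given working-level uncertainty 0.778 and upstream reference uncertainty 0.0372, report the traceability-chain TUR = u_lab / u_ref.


TUR = u_lab / u_ref
= 0.778 / 0.0372
= 20.9140

20.9140


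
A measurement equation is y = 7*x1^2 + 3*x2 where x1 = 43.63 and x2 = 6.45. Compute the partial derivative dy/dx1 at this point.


y = 7*x1^2 + 3*x2
dy/dx1 = 2*7*x1
Evaluate at x1 = 43.63: c1 = 14 * 43.63
c1 = 610.8200

610.8200


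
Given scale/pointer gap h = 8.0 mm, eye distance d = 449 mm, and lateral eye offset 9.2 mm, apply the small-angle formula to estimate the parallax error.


error = h * offset / d
= 8.0 * 9.2 / 449
= 0.1639

0.1639


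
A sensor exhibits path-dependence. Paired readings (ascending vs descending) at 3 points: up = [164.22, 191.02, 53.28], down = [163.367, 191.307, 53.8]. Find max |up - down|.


|164.22 - 163.367| = 0.8530
|191.02 - 191.307| = 0.2870
|53.28 - 53.8| = 0.5200
hysteresis = max(diffs) = 0.8530

0.8530


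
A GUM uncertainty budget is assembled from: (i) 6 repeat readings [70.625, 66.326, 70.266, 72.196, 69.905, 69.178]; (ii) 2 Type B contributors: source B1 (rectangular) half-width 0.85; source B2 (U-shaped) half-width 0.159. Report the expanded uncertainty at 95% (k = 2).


mean = (70.625 + 66.326 + 70.266 + 72.196 + 69.905 + 69.178) / 6 = 69.74933333
s = sqrt(sum((x - mean)^2)/(n-1)) = 1.953959
u_A = s / sqrt(n) = 1.953959 / sqrt(6) = 0.79770042
u_B1 = 0.85 / sqrt(3) = 0.49074773
u_B2 = 0.159 / sqrt(2) = 0.11242998
uc = sqrt(0.79770042^2 + 0.49074773^2 + 0.11242998^2) = 0.943292
U = k * uc = 2 * 0.943292
U = 1.8866

1.8866


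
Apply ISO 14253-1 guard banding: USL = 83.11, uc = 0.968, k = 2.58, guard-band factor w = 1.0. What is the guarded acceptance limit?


U = k * uc = 2.58 * 0.968 = 2.49744
guard band g = w * U = 1.0 * 2.49744 = 2.49744
AL = USL - g = 83.11 - 2.49744
AL = 80.6126

80.6126


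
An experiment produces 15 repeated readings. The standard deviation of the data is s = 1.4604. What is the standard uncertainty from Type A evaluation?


u_A = s / sqrt(n)
u_A = 1.4604 / sqrt(15)
u_A = 1.4604 / 3.8729833
u_A = 0.3771

0.3771


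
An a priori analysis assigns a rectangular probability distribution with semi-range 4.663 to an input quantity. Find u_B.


u_B = half_width / sqrt(3)
u_B = 4.663 / 1.7320508
u_B = 2.6922

2.6922


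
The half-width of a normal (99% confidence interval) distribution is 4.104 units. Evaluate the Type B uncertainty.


u_B = half_width / 2.576
u_B = 4.104 / 2.576
u_B = 1.5932

1.5932


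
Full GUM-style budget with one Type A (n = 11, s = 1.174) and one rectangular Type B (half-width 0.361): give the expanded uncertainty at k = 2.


u_A = s / sqrt(n) = 1.174 / sqrt(11) = 0.35397432
u_B = half_width / sqrt(3) = 0.361 / sqrt(3) = 0.20842345
uc = sqrt(u_A^2 + u_B^2) = sqrt(0.35397432^2 + 0.20842345^2) = 0.4107775
U = k * uc = 2 * 0.4107775
U = 0.8216

0.8216


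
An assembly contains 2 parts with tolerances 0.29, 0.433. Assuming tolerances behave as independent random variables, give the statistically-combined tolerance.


RSS = sqrt(0.29^2 + 0.433^2)
= sqrt(0.271589)
= 0.5211

0.5211


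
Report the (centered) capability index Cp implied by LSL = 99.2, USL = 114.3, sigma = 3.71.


Cp = (USL - LSL) / (6 * sigma)
= (114.3 - 99.2) / (6 * 3.71)
= 15.1000 / 22.2600
= 0.6783

0.6783


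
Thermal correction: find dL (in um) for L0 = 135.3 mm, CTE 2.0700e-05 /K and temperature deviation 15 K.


dL = L * alpha * dT
= 135.3 * 2.0700e-05 * 15
= 0.0420107 mm
dL_um = 0.0420107 * 1000 = 42.0107 um

42.0107


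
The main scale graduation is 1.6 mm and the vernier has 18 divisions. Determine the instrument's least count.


LC = MSD / n_div
= 1.6 / 18
= 0.0889

0.0889


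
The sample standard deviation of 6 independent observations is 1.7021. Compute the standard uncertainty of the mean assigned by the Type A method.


u_A = s / sqrt(n)
u_A = 1.7021 / sqrt(6)
u_A = 1.7021 / 2.4494897
u_A = 0.6949

0.6949


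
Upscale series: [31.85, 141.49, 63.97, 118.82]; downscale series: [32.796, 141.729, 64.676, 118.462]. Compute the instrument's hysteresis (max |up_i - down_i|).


|31.85 - 32.796| = 0.9460
|141.49 - 141.729| = 0.2390
|63.97 - 64.676| = 0.7060
|118.82 - 118.462| = 0.3580
hysteresis = max(diffs) = 0.9460

0.9460


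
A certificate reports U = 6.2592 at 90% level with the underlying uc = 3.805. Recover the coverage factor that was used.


k = U / uc
k = 6.2592 / 3.805
k = 1.645

1.645


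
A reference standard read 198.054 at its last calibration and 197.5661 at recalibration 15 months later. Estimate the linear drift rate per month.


rate = (v2 - v1) / months
= (197.5661 - 198.054) / 15
= -0.4879 / 15
= -0.0325

-0.0325


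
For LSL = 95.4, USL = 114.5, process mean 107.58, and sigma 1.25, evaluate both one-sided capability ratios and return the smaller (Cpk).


Cpu = (USL - mean) / (3*sigma) = (114.5 - 107.58) / (3*1.25) = 1.8453
Cpl = (mean - LSL) / (3*sigma) = (107.58 - 95.4) / (3*1.25) = 3.2480
Cpk = min(Cpu, Cpl) = 1.8453

1.8453


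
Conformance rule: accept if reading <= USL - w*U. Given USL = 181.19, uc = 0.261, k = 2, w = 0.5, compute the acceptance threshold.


U = k * uc = 2 * 0.261 = 0.522
guard band g = w * U = 0.5 * 0.522 = 0.261
AL = USL - g = 181.19 - 0.261
AL = 180.9290

180.9290


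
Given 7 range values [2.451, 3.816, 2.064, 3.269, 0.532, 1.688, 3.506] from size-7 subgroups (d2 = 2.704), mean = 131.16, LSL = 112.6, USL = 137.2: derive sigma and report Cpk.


R_bar = (2.451 + 3.816 + 2.064 + 3.269 + 0.532 + 1.688 + 3.506) / 7 = 2.4751429
sigma = R_bar / d2 = 2.4751429 / 2.704 = 0.9153635
Cp = (USL - LSL)/(6*sigma) = (137.2 - 112.6)/(6*0.9153635) = 4.4791
Cpu = (137.2 - 131.16)/(3*0.9153635) = 2.1995
Cpl = (131.16 - 112.6)/(3*0.9153635) = 6.7587
Cpk = min(Cpu, Cpl) = 2.1995

2.1995


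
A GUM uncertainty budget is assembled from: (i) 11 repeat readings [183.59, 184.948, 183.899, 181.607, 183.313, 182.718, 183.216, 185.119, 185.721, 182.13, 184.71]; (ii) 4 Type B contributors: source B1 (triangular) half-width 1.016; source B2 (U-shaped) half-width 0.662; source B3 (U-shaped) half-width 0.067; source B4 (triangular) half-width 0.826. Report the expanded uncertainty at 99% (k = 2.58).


mean = (183.59 + 184.948 + 183.899 + 181.607 + 183.313 + 182.718 + 183.216 + 185.119 + 185.721 + 182.13 + 184.71) / 11 = 183.7246364
s = sqrt(sum((x - mean)^2)/(n-1)) = 1.3005587
u_A = s / sqrt(n) = 1.3005587 / sqrt(11) = 0.3921332
u_B1 = 1.016 / sqrt(6) = 0.41478026
u_B2 = 0.662 / sqrt(2) = 0.46810469
u_B3 = 0.067 / sqrt(2) = 0.047376154
u_B4 = 0.826 / sqrt(6) = 0.33721309
uc = sqrt(0.3921332^2 + 0.41478026^2 + 0.46810469^2 + 0.047376154^2 + 0.33721309^2) = 0.81295158
U = k * uc = 2.58 * 0.81295158
U = 2.0974

2.0974


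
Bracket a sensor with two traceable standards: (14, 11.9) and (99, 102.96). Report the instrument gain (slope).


slope = (y2 - y1) / (x2 - x1)
= (102.96 - 11.9) / (99 - 14)
= 91.0600 / 85
= 1.0713

1.0713


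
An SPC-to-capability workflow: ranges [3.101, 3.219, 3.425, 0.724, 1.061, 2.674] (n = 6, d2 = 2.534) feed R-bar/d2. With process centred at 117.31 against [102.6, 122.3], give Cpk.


R_bar = (3.101 + 3.219 + 3.425 + 0.724 + 1.061 + 2.674) / 6 = 2.3673333
sigma = R_bar / d2 = 2.3673333 / 2.534 = 0.93422782
Cp = (USL - LSL)/(6*sigma) = (122.3 - 102.6)/(6*0.93422782) = 3.5145
Cpu = (122.3 - 117.31)/(3*0.93422782) = 1.7804
Cpl = (117.31 - 102.6)/(3*0.93422782) = 5.2485
Cpk = min(Cpu, Cpl) = 1.7804

1.7804


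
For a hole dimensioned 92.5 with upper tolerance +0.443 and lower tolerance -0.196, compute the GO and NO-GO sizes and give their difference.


GO = nominal - lower_tol (smallest hole = maximum material condition)
GO = 92.5 - 0.196 = 92.304
NO-GO = nominal + upper_tol (largest hole = least material condition)
NO-GO = 92.5 + 0.443 = 92.943
spread = NO-GO - GO = 92.943 - 92.304 = 0.6390

0.6390


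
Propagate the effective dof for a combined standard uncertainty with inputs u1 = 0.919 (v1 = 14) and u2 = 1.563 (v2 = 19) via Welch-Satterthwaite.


uc = sqrt(u1^2 + u2^2) = sqrt(0.919^2 + 1.563^2) = 1.8131547
v_eff = uc^4 / (u1^4/v1 + u2^4/v2)
= 1.8131547^4 / (0.919^4/14 + 1.563^4/19)
= 10.807853 / 0.3650592
v_eff = 29.6058

29.6058


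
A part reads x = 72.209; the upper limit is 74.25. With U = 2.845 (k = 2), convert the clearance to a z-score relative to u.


u = U / k = 2.845 / 2 = 1.4225
margin = |USL - x| = |74.25 - 72.209| = 2.041
z = margin / u = 2.041 / 1.4225
z = 1.4348

1.4348


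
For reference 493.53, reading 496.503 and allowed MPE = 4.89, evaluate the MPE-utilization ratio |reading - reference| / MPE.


e = indication - reference = 496.503 - 493.53 = 2.9730
|e| = 2.9730
ratio = |e| / MPE = 2.9730 / 4.89
ratio = 0.6080

0.6080


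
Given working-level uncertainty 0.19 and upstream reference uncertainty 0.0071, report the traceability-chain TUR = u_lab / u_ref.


TUR = u_lab / u_ref
= 0.19 / 0.0071
= 26.7606

26.7606


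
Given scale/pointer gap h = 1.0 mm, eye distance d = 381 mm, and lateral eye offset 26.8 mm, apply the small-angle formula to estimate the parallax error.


error = h * offset / d
= 1.0 * 26.8 / 381
= 0.0703

0.0703


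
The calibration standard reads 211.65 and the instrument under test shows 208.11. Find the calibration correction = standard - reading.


Correction = standard - reading
= 211.65 - 208.11
= 3.5400

3.5400


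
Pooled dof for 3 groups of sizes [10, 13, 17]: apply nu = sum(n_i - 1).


nu = sum_i (n_i - 1)
nu = ((10 - 1) + (13 - 1) + (17 - 1))
nu = 9 + 12 + 16
nu = 37

37


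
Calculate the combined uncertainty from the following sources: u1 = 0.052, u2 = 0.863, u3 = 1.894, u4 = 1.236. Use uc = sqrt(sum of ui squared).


uc = sqrt(0.052^2 + 0.863^2 + 1.894^2 + 1.236^2)
uc = sqrt(5.862405)
uc = 2.4212

2.4212


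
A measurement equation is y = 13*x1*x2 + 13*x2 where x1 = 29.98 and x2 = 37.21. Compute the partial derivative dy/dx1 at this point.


y = 13*x1*x2 + 13*x2
dy/dx1 = 13*x2
Evaluate at x2 = 37.21: c1 = 13 * 37.21
c1 = 483.7300

483.7300


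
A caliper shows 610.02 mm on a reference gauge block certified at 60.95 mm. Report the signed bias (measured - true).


Systematic error = measured - true
= 610.02 - 60.95
= 549.0700

549.0700


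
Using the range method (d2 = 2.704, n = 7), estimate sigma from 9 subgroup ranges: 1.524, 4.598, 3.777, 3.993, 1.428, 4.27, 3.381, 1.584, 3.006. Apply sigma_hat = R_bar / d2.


R_bar = (1.524 + 4.598 + 3.777 + 3.993 + 1.428 + 4.27 + 3.381 + 1.584 + 3.006) / 9
R_bar = 27.561 / 9 = 3.0623333
sigma_hat = R_bar / d2 = 3.0623333 / 2.704 = 1.1325

1.1325


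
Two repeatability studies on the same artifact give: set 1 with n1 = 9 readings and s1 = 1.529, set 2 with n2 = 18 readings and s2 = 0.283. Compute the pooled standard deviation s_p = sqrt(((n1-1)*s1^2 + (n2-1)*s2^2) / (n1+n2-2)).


s_p = sqrt(((n1-1)*s1^2 + (n2-1)*s2^2) / (n1+n2-2))
numerator = (9-1)*1.529^2 + (18-1)*0.283^2 = 18.702728 + 1.361513 = 20.064241
denominator = 9 + 18 - 2 = 25
s_p^2 = 20.064241 / 25 = 0.80256964
s_p = sqrt(0.80256964) = 0.8959

0.8959


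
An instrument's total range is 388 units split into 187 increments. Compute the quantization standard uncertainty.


resolution = range / divisions
resolution = 388 / 187 = 2.0748663
u_res = resolution / (2*sqrt(3))
u_res = 2.0748663 / 3.4641016
u_res = 0.5990

0.5990


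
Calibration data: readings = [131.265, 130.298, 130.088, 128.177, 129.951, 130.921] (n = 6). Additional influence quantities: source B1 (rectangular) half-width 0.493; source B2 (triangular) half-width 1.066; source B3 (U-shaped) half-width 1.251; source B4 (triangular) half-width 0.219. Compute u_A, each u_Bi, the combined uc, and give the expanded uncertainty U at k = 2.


mean = (131.265 + 130.298 + 130.088 + 128.177 + 129.951 + 130.921) / 6 = 130.1166667
s = sqrt(sum((x - mean)^2)/(n-1)) = 1.0760183
u_A = s / sqrt(n) = 1.0760183 / sqrt(6) = 0.43928263
u_B1 = 0.493 / sqrt(3) = 0.28463368
u_B2 = 1.066 / sqrt(6) = 0.43519268
u_B3 = 1.251 / sqrt(2) = 0.88459058
u_B4 = 0.219 / sqrt(6) = 0.089406376
uc = sqrt(0.43928263^2 + 0.28463368^2 + 0.43519268^2 + 0.88459058^2 + 0.089406376^2) = 1.1197644
U = k * uc = 2 * 1.1197644
U = 2.2395

2.2395


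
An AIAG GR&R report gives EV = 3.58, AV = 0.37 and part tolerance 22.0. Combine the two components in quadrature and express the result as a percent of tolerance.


GRR = sqrt(EV^2 + AV^2) = sqrt(3.58^2 + 0.37^2) = 3.5990693
%GRR = GRR / tol * 100 = 3.5990693 / 22.0 * 100
%GRR = 16.3594

16.3594


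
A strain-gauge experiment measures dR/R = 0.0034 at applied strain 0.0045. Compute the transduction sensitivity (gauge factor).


GF = (dR/R) / epsilon
= 0.0034 / 0.0045
= 0.7556

0.7556


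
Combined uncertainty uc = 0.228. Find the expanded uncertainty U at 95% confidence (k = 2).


U = k * uc
U = 2 * 0.228
U = 0.4560

0.4560


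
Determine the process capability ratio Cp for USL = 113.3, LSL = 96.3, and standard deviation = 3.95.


Cp = (USL - LSL) / (6 * sigma)
= (113.3 - 96.3) / (6 * 3.95)
= 17.0000 / 23.7000
= 0.7173

0.7173


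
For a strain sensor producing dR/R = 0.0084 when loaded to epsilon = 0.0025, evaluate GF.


GF = (dR/R) / epsilon
= 0.0084 / 0.0025
= 3.3600

3.3600


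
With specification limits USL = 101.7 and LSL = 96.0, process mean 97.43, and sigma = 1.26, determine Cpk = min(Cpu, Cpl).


Cpu = (USL - mean) / (3*sigma) = (101.7 - 97.43) / (3*1.26) = 1.1296
Cpl = (mean - LSL) / (3*sigma) = (97.43 - 96.0) / (3*1.26) = 0.3783
Cpk = min(Cpu, Cpl) = 0.3783

0.3783


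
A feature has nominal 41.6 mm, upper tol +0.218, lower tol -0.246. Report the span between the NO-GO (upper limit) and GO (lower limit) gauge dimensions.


GO = nominal - lower_tol (smallest hole = maximum material condition)
GO = 41.6 - 0.246 = 41.354
NO-GO = nominal + upper_tol (largest hole = least material condition)
NO-GO = 41.6 + 0.218 = 41.818
spread = NO-GO - GO = 41.818 - 41.354 = 0.4640

0.4640


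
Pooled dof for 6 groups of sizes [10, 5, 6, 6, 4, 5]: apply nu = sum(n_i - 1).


nu = sum_i (n_i - 1)
nu = ((10 - 1) + (5 - 1) + (6 - 1) + (6 - 1) + (4 - 1) + (5 - 1))
nu = 9 + 4 + 5 + 5 + 3 + 4
nu = 30

30


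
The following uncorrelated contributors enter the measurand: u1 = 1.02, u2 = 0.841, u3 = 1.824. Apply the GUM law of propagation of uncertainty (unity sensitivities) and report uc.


uc = sqrt(1.02^2 + 0.841^2 + 1.824^2)
uc = sqrt(5.074657)
uc = 2.2527

2.2527


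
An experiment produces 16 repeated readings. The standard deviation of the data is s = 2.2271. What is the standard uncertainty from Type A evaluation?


u_A = s / sqrt(n)
u_A = 2.2271 / sqrt(16)
u_A = 2.2271 / 4
u_A = 0.5568

0.5568


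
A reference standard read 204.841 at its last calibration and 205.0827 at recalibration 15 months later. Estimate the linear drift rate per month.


rate = (v2 - v1) / months
= (205.0827 - 204.841) / 15
= 0.2417 / 15
= 0.0161

0.0161


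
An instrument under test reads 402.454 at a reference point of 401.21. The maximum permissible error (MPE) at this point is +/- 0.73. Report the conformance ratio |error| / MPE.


e = indication - reference = 402.454 - 401.21 = 1.2440
|e| = 1.2440
ratio = |e| / MPE = 1.2440 / 0.73
ratio = 1.7041

1.7041


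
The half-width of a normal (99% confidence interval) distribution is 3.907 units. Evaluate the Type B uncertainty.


u_B = half_width / 2.576
u_B = 3.907 / 2.576
u_B = 1.5167

1.5167


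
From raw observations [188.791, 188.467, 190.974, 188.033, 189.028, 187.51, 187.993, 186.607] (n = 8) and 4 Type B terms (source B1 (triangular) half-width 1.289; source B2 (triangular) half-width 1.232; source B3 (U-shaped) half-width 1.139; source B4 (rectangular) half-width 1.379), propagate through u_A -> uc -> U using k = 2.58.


mean = (188.791 + 188.467 + 190.974 + 188.033 + 189.028 + 187.51 + 187.993 + 186.607) / 8 = 188.425375
s = sqrt(sum((x - mean)^2)/(n-1)) = 1.2805895
u_A = s / sqrt(n) = 1.2805895 / sqrt(8) = 0.45275676
u_B1 = 1.289 / sqrt(6) = 0.52623205
u_B2 = 1.232 / sqrt(6) = 0.50296189
u_B3 = 1.139 / sqrt(2) = 0.80539462
u_B4 = 1.379 / sqrt(3) = 0.79616602
uc = sqrt(0.45275676^2 + 0.52623205^2 + 0.50296189^2 + 0.80539462^2 + 0.79616602^2) = 1.4203592
U = k * uc = 2.58 * 1.4203592
U = 3.6645

3.6645


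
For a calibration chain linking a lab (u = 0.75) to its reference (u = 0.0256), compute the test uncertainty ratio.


TUR = u_lab / u_ref
= 0.75 / 0.0256
= 29.2969

29.2969


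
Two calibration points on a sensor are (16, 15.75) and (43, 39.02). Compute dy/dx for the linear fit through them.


slope = (y2 - y1) / (x2 - x1)
= (39.02 - 15.75) / (43 - 16)
= 23.2700 / 27
= 0.8619

0.8619


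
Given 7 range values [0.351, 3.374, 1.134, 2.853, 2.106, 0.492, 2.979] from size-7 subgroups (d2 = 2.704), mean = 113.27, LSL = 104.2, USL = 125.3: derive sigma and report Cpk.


R_bar = (0.351 + 3.374 + 1.134 + 2.853 + 2.106 + 0.492 + 2.979) / 7 = 1.8984286
sigma = R_bar / d2 = 1.8984286 / 2.704 = 0.70208158
Cp = (USL - LSL)/(6*sigma) = (125.3 - 104.2)/(6*0.70208158) = 5.0089
Cpu = (125.3 - 113.27)/(3*0.70208158) = 5.7116
Cpl = (113.27 - 104.2)/(3*0.70208158) = 4.3062
Cpk = min(Cpu, Cpl) = 4.3062

4.3062


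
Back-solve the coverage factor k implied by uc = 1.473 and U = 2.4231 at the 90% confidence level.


k = U / uc
k = 2.4231 / 1.473
k = 1.645

1.645


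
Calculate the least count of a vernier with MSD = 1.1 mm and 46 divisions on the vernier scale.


LC = MSD / n_div
= 1.1 / 46
= 0.0239

0.0239


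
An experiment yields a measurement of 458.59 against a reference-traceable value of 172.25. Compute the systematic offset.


Systematic error = measured - true
= 458.59 - 172.25
= 286.3400

286.3400


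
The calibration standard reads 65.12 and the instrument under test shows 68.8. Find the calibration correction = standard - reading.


Correction = standard - reading
= 65.12 - 68.8
= -3.6800

-3.6800


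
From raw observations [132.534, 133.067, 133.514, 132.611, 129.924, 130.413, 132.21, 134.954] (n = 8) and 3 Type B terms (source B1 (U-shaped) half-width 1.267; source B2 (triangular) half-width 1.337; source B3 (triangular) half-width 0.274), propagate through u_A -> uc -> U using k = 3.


mean = (132.534 + 133.067 + 133.514 + 132.611 + 129.924 + 130.413 + 132.21 + 134.954) / 8 = 132.403375
s = sqrt(sum((x - mean)^2)/(n-1)) = 1.6206715
u_A = s / sqrt(n) = 1.6206715 / sqrt(8) = 0.5729939
u_B1 = 1.267 / sqrt(2) = 0.89590429
u_B2 = 1.337 / sqrt(6) = 0.54582796
u_B3 = 0.274 / sqrt(6) = 0.11186003
uc = sqrt(0.5729939^2 + 0.89590429^2 + 0.54582796^2 + 0.11186003^2) = 1.2005862
U = k * uc = 3 * 1.2005862
U = 3.6018

3.6018


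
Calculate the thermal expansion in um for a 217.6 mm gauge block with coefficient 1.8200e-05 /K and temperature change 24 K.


dL = L * alpha * dT
= 217.6 * 1.8200e-05 * 24
= 0.0950477 mm
dL_um = 0.0950477 * 1000 = 95.0477 um

95.0477


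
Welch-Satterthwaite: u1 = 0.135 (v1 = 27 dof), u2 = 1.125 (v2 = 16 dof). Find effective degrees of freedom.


uc = sqrt(u1^2 + u2^2) = sqrt(0.135^2 + 1.125^2) = 1.133071
v_eff = uc^4 / (u1^4/v1 + u2^4/v2)
= 1.133071^4 / (0.135^4/27 + 1.125^4/16)
= 1.6482705 / 0.10012522
v_eff = 16.4621

16.4621


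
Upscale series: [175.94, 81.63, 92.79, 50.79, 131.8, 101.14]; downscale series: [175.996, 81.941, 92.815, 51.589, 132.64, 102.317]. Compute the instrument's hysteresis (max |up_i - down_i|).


|175.94 - 175.996| = 0.0560
|81.63 - 81.941| = 0.3110
|92.79 - 92.815| = 0.0250
|50.79 - 51.589| = 0.7990
|131.8 - 132.64| = 0.8400
|101.14 - 102.317| = 1.1770
hysteresis = max(diffs) = 1.1770

1.1770


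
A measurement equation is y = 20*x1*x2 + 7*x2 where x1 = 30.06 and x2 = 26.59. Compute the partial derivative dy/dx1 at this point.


y = 20*x1*x2 + 7*x2
dy/dx1 = 20*x2
Evaluate at x2 = 26.59: c1 = 20 * 26.59
c1 = 531.8000

531.8000


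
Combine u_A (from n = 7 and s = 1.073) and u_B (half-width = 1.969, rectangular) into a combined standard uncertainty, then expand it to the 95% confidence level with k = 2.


u_A = s / sqrt(n) = 1.073 / sqrt(7) = 0.40555588
u_B = half_width / sqrt(3) = 1.969 / sqrt(3) = 1.1368027
uc = sqrt(u_A^2 + u_B^2) = sqrt(0.40555588^2 + 1.1368027^2) = 1.206978
U = k * uc = 2 * 1.206978
U = 2.4140

2.4140


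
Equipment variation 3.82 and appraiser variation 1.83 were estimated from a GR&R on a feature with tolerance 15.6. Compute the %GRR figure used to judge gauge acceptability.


GRR = sqrt(EV^2 + AV^2) = sqrt(3.82^2 + 1.83^2) = 4.2357172
%GRR = GRR / tol * 100 = 4.2357172 / 15.6 * 100
%GRR = 27.1520

27.1520


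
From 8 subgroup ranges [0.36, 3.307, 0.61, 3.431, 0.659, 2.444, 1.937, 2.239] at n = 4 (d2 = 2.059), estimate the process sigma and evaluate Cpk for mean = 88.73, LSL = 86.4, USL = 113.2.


R_bar = (0.36 + 3.307 + 0.61 + 3.431 + 0.659 + 2.444 + 1.937 + 2.239) / 8 = 1.873375
sigma = R_bar / d2 = 1.873375 / 2.059 = 0.90984701
Cp = (USL - LSL)/(6*sigma) = (113.2 - 86.4)/(6*0.90984701) = 4.9093
Cpu = (113.2 - 88.73)/(3*0.90984701) = 8.9649
Cpl = (88.73 - 86.4)/(3*0.90984701) = 0.8536
Cpk = min(Cpu, Cpl) = 0.8536

0.8536


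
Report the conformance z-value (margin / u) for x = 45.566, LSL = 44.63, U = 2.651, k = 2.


u = U / k = 2.651 / 2 = 1.3255
margin = |LSL - x| = |44.63 - 45.566| = 0.936
z = margin / u = 0.936 / 1.3255
z = 0.7061

0.7061


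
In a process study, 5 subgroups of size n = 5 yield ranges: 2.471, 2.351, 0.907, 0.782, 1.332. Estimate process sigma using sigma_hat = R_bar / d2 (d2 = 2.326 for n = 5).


R_bar = (2.471 + 2.351 + 0.907 + 0.782 + 1.332) / 5
R_bar = 7.843 / 5 = 1.5686
sigma_hat = R_bar / d2 = 1.5686 / 2.326 = 0.6744

0.6744


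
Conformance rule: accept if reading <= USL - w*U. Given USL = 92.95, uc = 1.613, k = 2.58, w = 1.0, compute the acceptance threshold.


U = k * uc = 2.58 * 1.613 = 4.16154
guard band g = w * U = 1.0 * 4.16154 = 4.16154
AL = USL - g = 92.95 - 4.16154
AL = 88.7885

88.7885


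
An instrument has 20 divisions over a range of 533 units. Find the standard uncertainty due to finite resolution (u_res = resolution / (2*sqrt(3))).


resolution = range / divisions
resolution = 533 / 20 = 26.65
u_res = resolution / (2*sqrt(3))
u_res = 26.65 / 3.4641016
u_res = 7.6932

7.6932


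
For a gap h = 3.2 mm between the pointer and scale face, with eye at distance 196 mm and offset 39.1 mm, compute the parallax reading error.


error = h * offset / d
= 3.2 * 39.1 / 196
= 0.6384

0.6384


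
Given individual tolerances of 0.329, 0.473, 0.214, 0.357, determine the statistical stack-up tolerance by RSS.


RSS = sqrt(0.329^2 + 0.473^2 + 0.214^2 + 0.357^2)
= sqrt(0.505215)
= 0.7108

0.7108


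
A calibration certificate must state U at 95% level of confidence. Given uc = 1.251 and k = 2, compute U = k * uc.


U = k * uc
U = 2 * 1.251
U = 2.5020

2.5020


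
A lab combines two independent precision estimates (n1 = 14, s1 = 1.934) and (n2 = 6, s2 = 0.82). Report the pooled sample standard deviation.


s_p = sqrt(((n1-1)*s1^2 + (n2-1)*s2^2) / (n1+n2-2))
numerator = (14-1)*1.934^2 + (6-1)*0.82^2 = 48.624628 + 3.362 = 51.986628
denominator = 14 + 6 - 2 = 18
s_p^2 = 51.986628 / 18 = 2.888146
s_p = sqrt(2.888146) = 1.6995

1.6995


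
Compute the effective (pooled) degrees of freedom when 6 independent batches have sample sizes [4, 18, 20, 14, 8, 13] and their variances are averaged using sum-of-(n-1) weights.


nu = sum_i (n_i - 1)
nu = ((4 - 1) + (18 - 1) + (20 - 1) + (14 - 1) + (8 - 1) + (13 - 1))
nu = 3 + 17 + 19 + 13 + 7 + 12
nu = 71

71


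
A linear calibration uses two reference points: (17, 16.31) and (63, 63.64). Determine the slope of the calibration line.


slope = (y2 - y1) / (x2 - x1)
= (63.64 - 16.31) / (63 - 17)
= 47.3300 / 46
= 1.0289

1.0289


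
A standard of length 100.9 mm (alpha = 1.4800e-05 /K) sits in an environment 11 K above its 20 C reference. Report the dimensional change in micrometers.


dL = L * alpha * dT
= 100.9 * 1.4800e-05 * 11
= 0.0164265 mm
dL_um = 0.0164265 * 1000 = 16.4265 um

16.4265


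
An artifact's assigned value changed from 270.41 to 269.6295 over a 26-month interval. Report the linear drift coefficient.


rate = (v2 - v1) / months
= (269.6295 - 270.41) / 26
= -0.7805 / 26
= -0.0300

-0.0300


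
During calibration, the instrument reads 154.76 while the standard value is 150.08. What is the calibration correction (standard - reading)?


Correction = standard - reading
= 150.08 - 154.76
= -4.6800

-4.6800


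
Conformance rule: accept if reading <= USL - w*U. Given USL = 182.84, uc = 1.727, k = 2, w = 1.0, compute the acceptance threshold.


U = k * uc = 2 * 1.727 = 3.454
guard band g = w * U = 1.0 * 3.454 = 3.454
AL = USL - g = 182.84 - 3.454
AL = 179.3860

179.3860


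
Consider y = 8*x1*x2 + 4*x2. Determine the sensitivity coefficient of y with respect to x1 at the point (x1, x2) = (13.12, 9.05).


y = 8*x1*x2 + 4*x2
dy/dx1 = 8*x2
Evaluate at x2 = 9.05: c1 = 8 * 9.05
c1 = 72.4000

72.4000


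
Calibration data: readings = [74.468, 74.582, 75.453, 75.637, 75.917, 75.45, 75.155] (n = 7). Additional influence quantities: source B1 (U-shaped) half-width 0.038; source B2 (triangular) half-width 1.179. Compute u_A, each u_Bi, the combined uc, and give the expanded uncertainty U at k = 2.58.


mean = (74.468 + 74.582 + 75.453 + 75.637 + 75.917 + 75.45 + 75.155) / 7 = 75.23742857
s = sqrt(sum((x - mean)^2)/(n-1)) = 0.53875376
u_A = s / sqrt(n) = 0.53875376 / sqrt(7) = 0.20362978
u_B1 = 0.038 / sqrt(2) = 0.026870058
u_B2 = 1.179 / sqrt(6) = 0.48132473
uc = sqrt(0.20362978^2 + 0.026870058^2 + 0.48132473^2) = 0.5233169
U = k * uc = 2.58 * 0.5233169
U = 1.3502

1.3502


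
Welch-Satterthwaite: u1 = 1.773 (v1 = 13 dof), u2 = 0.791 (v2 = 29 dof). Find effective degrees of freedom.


uc = sqrt(u1^2 + u2^2) = sqrt(1.773^2 + 0.791^2) = 1.9414453
v_eff = uc^4 / (u1^4/v1 + u2^4/v2)
= 1.9414453^4 / (1.773^4/13 + 0.791^4/29)
= 14.206943 / 0.7736357
v_eff = 18.3639

18.3639


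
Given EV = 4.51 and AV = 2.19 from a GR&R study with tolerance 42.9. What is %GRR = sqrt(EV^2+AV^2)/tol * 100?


GRR = sqrt(EV^2 + AV^2) = sqrt(4.51^2 + 2.19^2) = 5.0136015
%GRR = GRR / tol * 100 = 5.0136015 / 42.9 * 100
%GRR = 11.6867

11.6867


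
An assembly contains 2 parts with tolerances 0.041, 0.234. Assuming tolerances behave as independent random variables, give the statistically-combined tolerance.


RSS = sqrt(0.041^2 + 0.234^2)
= sqrt(0.056437)
= 0.2376

0.2376


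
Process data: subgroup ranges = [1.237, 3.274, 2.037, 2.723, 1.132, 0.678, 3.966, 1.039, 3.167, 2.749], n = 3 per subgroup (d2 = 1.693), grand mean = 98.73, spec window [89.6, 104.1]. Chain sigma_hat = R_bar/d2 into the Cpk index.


R_bar = (1.237 + 3.274 + 2.037 + 2.723 + 1.132 + 0.678 + 3.966 + 1.039 + 3.167 + 2.749) / 10 = 2.2002
sigma = R_bar / d2 = 2.2002 / 1.693 = 1.2995865
Cp = (USL - LSL)/(6*sigma) = (104.1 - 89.6)/(6*1.2995865) = 1.8596
Cpu = (104.1 - 98.73)/(3*1.2995865) = 1.3774
Cpl = (98.73 - 89.6)/(3*1.2995865) = 2.3418
Cpk = min(Cpu, Cpl) = 1.3774

1.3774


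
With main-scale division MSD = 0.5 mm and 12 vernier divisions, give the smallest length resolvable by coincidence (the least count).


LC = MSD / n_div
= 0.5 / 12
= 0.0417

0.0417


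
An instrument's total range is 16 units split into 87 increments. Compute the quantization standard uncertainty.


resolution = range / divisions
resolution = 16 / 87 = 0.18390805
u_res = resolution / (2*sqrt(3))
u_res = 0.18390805 / 3.4641016
u_res = 0.0531

0.0531


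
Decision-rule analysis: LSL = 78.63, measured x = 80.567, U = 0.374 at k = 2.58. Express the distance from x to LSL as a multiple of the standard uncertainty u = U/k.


u = U / k = 0.374 / 2.58 = 0.14496124
margin = |LSL - x| = |78.63 - 80.567| = 1.937
z = margin / u = 1.937 / 0.14496124
z = 13.3622

13.3622


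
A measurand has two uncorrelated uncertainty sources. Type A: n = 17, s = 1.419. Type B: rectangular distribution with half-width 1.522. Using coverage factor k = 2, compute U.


u_A = s / sqrt(n) = 1.419 / sqrt(17) = 0.34415805
u_B = half_width / sqrt(3) = 1.522 / sqrt(3) = 0.87872711
uc = sqrt(u_A^2 + u_B^2) = sqrt(0.34415805^2 + 0.87872711^2) = 0.94371929
U = k * uc = 2 * 0.94371929
U = 1.8874

1.8874


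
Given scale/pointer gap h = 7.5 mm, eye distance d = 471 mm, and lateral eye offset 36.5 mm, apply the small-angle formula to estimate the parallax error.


error = h * offset / d
= 7.5 * 36.5 / 471
= 0.5812

0.5812


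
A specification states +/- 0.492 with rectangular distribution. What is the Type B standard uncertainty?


u_B = half_width / sqrt(3)
u_B = 0.492 / 1.7320508
u_B = 0.2841

0.2841


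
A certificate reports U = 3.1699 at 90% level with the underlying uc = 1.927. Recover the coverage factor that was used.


k = U / uc
k = 3.1699 / 1.927
k = 1.645

1.645


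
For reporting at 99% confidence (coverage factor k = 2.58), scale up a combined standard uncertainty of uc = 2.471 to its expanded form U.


U = k * uc
U = 2.58 * 2.471
U = 6.3752

6.3752


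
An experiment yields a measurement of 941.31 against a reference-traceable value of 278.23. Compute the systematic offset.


Systematic error = measured - true
= 941.31 - 278.23
= 663.0800

663.0800


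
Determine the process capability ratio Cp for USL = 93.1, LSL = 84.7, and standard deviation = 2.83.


Cp = (USL - LSL) / (6 * sigma)
= (93.1 - 84.7) / (6 * 2.83)
= 8.4000 / 16.9800
= 0.4947

0.4947


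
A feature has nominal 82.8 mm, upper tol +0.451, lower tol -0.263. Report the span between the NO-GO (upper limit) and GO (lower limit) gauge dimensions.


GO = nominal - lower_tol (smallest hole = maximum material condition)
GO = 82.8 - 0.263 = 82.537
NO-GO = nominal + upper_tol (largest hole = least material condition)
NO-GO = 82.8 + 0.451 = 83.251
spread = NO-GO - GO = 83.251 - 82.537 = 0.7140

0.7140


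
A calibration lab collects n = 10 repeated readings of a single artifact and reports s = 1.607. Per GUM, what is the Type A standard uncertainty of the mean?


u_A = s / sqrt(n)
u_A = 1.607 / sqrt(10)
u_A = 1.607 / 3.1622777
u_A = 0.5082

0.5082


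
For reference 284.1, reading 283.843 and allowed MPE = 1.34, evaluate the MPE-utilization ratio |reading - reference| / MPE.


e = indication - reference = 283.843 - 284.1 = -0.2570
|e| = 0.2570
ratio = |e| / MPE = 0.2570 / 1.34
ratio = 0.1918

0.1918


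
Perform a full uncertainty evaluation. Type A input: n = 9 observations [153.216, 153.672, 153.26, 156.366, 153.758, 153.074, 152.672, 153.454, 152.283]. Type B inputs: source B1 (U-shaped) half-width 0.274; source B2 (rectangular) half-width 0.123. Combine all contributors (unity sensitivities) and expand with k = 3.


mean = (153.216 + 153.672 + 153.26 + 156.366 + 153.758 + 153.074 + 152.672 + 153.454 + 152.283) / 9 = 153.5283333
s = sqrt(sum((x - mean)^2)/(n-1)) = 1.1614323
u_A = s / sqrt(n) = 1.1614323 / sqrt(9) = 0.3871441
u_B1 = 0.274 / sqrt(2) = 0.19374726
u_B2 = 0.123 / sqrt(3) = 0.071014083
uc = sqrt(0.3871441^2 + 0.19374726^2 + 0.071014083^2) = 0.4387044
U = k * uc = 3 * 0.4387044
U = 1.3161

1.3161


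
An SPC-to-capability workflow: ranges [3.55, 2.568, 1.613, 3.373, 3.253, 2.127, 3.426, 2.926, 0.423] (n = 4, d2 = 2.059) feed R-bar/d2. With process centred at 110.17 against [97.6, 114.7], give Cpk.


R_bar = (3.55 + 2.568 + 1.613 + 3.373 + 3.253 + 2.127 + 3.426 + 2.926 + 0.423) / 9 = 2.5843333
sigma = R_bar / d2 = 2.5843333 / 2.059 = 1.25514
Cp = (USL - LSL)/(6*sigma) = (114.7 - 97.6)/(6*1.25514) = 2.2707
Cpu = (114.7 - 110.17)/(3*1.25514) = 1.2031
Cpl = (110.17 - 97.6)/(3*1.25514) = 3.3383
Cpk = min(Cpu, Cpl) = 1.2031

1.2031


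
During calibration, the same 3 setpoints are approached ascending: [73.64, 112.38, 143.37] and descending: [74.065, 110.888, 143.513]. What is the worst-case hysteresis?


|73.64 - 74.065| = 0.4250
|112.38 - 110.888| = 1.4920
|143.37 - 143.513| = 0.1430
hysteresis = max(diffs) = 1.4920

1.4920


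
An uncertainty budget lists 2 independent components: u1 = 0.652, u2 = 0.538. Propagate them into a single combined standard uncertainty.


uc = sqrt(0.652^2 + 0.538^2)
uc = sqrt(0.714548)
uc = 0.8453

0.8453


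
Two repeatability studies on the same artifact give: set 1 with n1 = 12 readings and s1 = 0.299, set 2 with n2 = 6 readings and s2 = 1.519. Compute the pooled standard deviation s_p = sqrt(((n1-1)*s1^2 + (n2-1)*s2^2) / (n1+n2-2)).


s_p = sqrt(((n1-1)*s1^2 + (n2-1)*s2^2) / (n1+n2-2))
numerator = (12-1)*0.299^2 + (6-1)*1.519^2 = 0.983411 + 11.536805 = 12.520216
denominator = 12 + 6 - 2 = 16
s_p^2 = 12.520216 / 16 = 0.7825135
s_p = sqrt(0.7825135) = 0.8846

0.8846


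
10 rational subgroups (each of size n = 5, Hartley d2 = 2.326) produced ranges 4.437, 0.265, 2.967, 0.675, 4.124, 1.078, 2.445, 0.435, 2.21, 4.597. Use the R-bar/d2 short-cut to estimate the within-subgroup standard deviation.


R_bar = (4.437 + 0.265 + 2.967 + 0.675 + 4.124 + 1.078 + 2.445 + 0.435 + 2.21 + 4.597) / 10
R_bar = 23.233 / 10 = 2.3233
sigma_hat = R_bar / d2 = 2.3233 / 2.326 = 0.9988

0.9988


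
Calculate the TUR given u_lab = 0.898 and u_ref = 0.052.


TUR = u_lab / u_ref
= 0.898 / 0.052
= 17.2692

17.2692


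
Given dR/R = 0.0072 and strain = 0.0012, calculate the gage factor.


GF = (dR/R) / epsilon
= 0.0072 / 0.0012
= 6.0000

6.0000


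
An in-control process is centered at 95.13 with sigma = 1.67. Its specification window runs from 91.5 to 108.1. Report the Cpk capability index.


Cpu = (USL - mean) / (3*sigma) = (108.1 - 95.13) / (3*1.67) = 2.5888
Cpl = (mean - LSL) / (3*sigma) = (95.13 - 91.5) / (3*1.67) = 0.7246
Cpk = min(Cpu, Cpl) = 0.7246

0.7246


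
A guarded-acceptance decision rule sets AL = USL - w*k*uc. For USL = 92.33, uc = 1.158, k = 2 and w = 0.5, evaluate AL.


U = k * uc = 2 * 1.158 = 2.316
guard band g = w * U = 0.5 * 2.316 = 1.158
AL = USL - g = 92.33 - 1.158
AL = 91.1720

91.1720


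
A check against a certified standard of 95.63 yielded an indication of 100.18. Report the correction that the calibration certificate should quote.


Correction = standard - reading
= 95.63 - 100.18
= -4.5500

-4.5500


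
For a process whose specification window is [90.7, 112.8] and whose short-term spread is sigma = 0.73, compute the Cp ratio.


Cp = (USL - LSL) / (6 * sigma)
= (112.8 - 90.7) / (6 * 0.73)
= 22.1000 / 4.3800
= 5.0457

5.0457


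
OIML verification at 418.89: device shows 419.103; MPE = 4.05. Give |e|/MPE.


e = indication - reference = 419.103 - 418.89 = 0.2130
|e| = 0.2130
ratio = |e| / MPE = 0.2130 / 4.05
ratio = 0.0526

0.0526


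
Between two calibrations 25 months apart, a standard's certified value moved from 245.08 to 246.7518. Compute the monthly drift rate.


rate = (v2 - v1) / months
= (246.7518 - 245.08) / 25
= 1.6718 / 25
= 0.0669

0.0669


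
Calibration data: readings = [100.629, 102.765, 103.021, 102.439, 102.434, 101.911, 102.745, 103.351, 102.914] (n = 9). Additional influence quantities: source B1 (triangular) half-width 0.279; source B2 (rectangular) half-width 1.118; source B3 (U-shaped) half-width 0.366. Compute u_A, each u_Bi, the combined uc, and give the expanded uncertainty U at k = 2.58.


mean = (100.629 + 102.765 + 103.021 + 102.439 + 102.434 + 101.911 + 102.745 + 103.351 + 102.914) / 9 = 102.4676667
s = sqrt(sum((x - mean)^2)/(n-1)) = 0.80183524
u_A = s / sqrt(n) = 0.80183524 / sqrt(9) = 0.26727841
u_B1 = 0.279 / sqrt(6) = 0.11390127
u_B2 = 1.118 / sqrt(3) = 0.6454776
u_B3 = 0.366 / sqrt(2) = 0.25880108
uc = sqrt(0.26727841^2 + 0.11390127^2 + 0.6454776^2 + 0.25880108^2) = 0.75367803
U = k * uc = 2.58 * 0.75367803
U = 1.9445

1.9445


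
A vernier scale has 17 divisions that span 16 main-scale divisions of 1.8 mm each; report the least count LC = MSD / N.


LC = MSD / n_div
= 1.8 / 17
= 0.1059

0.1059


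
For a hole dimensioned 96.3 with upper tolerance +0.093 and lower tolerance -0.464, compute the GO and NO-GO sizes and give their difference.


GO = nominal - lower_tol (smallest hole = maximum material condition)
GO = 96.3 - 0.464 = 95.836
NO-GO = nominal + upper_tol (largest hole = least material condition)
NO-GO = 96.3 + 0.093 = 96.393
spread = NO-GO - GO = 96.393 - 95.836 = 0.5570

0.5570


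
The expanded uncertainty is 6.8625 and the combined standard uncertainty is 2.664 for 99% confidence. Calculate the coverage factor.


k = U / uc
k = 6.8625 / 2.664
k = 2.576

2.576


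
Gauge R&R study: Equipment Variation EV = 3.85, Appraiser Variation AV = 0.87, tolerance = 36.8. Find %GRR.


GRR = sqrt(EV^2 + AV^2) = sqrt(3.85^2 + 0.87^2) = 3.9470749
%GRR = GRR / tol * 100 = 3.9470749 / 36.8 * 100
%GRR = 10.7257

10.7257


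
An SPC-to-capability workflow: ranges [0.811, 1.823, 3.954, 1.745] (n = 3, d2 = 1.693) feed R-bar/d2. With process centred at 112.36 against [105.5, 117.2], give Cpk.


R_bar = (0.811 + 1.823 + 3.954 + 1.745) / 4 = 2.08325
sigma = R_bar / d2 = 2.08325 / 1.693 = 1.230508
Cp = (USL - LSL)/(6*sigma) = (117.2 - 105.5)/(6*1.230508) = 1.5847
Cpu = (117.2 - 112.36)/(3*1.230508) = 1.3111
Cpl = (112.36 - 105.5)/(3*1.230508) = 1.8583
Cpk = min(Cpu, Cpl) = 1.3111

1.3111


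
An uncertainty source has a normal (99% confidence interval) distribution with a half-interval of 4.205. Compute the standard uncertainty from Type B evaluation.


u_B = half_width / 2.576
u_B = 4.205 / 2.576
u_B = 1.6324

1.6324


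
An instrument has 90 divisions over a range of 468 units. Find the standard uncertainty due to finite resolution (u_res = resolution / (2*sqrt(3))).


resolution = range / divisions
resolution = 468 / 90 = 5.2
u_res = resolution / (2*sqrt(3))
u_res = 5.2 / 3.4641016
u_res = 1.5011

1.5011


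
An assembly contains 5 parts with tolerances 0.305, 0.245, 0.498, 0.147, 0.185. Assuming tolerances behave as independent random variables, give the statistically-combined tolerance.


RSS = sqrt(0.305^2 + 0.245^2 + 0.498^2 + 0.147^2 + 0.185^2)
= sqrt(0.456888)
= 0.6759

0.6759


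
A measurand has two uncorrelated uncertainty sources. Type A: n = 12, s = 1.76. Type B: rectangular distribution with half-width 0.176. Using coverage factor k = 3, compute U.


u_A = s / sqrt(n) = 1.76 / sqrt(12) = 0.50806824
u_B = half_width / sqrt(3) = 0.176 / sqrt(3) = 0.10161365
uc = sqrt(u_A^2 + u_B^2) = sqrt(0.50806824^2 + 0.10161365^2) = 0.51812997
U = k * uc = 3 * 0.51812997
U = 1.5544

1.5544
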